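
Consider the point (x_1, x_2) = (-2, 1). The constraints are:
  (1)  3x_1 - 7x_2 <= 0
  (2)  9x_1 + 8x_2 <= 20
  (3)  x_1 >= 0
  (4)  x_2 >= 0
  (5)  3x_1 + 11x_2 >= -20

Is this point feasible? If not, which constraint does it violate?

Constraint (3): x_1 = -2, which is not ≥ 0. All other constraints are satisfied.

not feasible — violates (3)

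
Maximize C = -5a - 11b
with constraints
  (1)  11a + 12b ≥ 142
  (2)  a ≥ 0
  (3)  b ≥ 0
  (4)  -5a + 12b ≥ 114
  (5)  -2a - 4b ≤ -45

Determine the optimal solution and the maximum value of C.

Extreme points and C = -5a - 11b:
  (0, 71/6) → C = -781/6
  (7/5, 211/20) → C = -2461/20
  (21/11, 453/44) → C = -5403/44
The feasible region is unbounded (it extends along (0, 1), (12, 5)), but C strictly decreases along every unbounded feasible direction, so there is no improving ray and the maximum is attained at a vertex.

a = 21/11, b = 453/44, maximum C = -5403/44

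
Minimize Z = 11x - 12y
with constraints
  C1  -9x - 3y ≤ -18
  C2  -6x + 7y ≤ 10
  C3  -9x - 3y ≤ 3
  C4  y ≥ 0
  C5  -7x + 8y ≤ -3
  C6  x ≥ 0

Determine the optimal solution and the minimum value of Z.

Vertices and Z = 11x - 12y:
  (2, 0) → Z = 22
  (51/31, 33/31) → Z = 165/31
  (101, 88) → Z = 55
The feasible region is unbounded (it extends along (7, 6), (1, 0)), but Z strictly increases along every unbounded feasible direction, so there is no improving ray and the minimum is attained at a vertex.

x = 51/31, y = 33/31, minimum Z = 165/31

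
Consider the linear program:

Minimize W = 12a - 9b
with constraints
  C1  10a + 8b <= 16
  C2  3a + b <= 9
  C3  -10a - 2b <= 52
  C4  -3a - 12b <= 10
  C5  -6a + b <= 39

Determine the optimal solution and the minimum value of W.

a = -148/29, b = 243/29, minimum W = -3963/29

Corner points and W = 12a - 9b:
  (17/6, -37/24) → W = 383/8
  (-148/29, 243/29) → W = -3963/29
  (-302/57, 28/57) → W = -68
  (-65/11, 39/11) → W = -1131/11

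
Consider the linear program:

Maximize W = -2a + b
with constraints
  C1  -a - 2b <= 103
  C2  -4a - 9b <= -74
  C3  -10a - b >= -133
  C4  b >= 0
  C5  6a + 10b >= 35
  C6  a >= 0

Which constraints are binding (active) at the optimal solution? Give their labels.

Feasible corners and W = -2a + b:
  (1123/86, 104/43) → W = -1019/43
  (0, 74/9) → W = 74/9
  (0, 133) → W = 133

The maximum is at (0, 133). Substituting into each constraint, equality holds for C3 and C6; the remaining constraints have slack.

C3 and C6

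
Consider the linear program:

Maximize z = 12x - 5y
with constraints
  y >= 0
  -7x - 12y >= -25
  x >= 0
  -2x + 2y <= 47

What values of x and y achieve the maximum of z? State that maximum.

Feasible corners and z = 12x - 5y:
  (25/7, 0) → z = 300/7
  (0, 0) → z = 0
  (0, 25/12) → z = -125/12

x = 25/7, y = 0, maximum z = 300/7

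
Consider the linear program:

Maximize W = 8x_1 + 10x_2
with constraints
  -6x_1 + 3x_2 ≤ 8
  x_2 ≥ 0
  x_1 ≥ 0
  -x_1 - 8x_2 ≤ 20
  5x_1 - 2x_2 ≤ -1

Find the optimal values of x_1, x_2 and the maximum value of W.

x_1 = 13/3, x_2 = 34/3, maximum W = 148

The binding constraints are -6x_1 + 3x_2 = 8 and 5x_1 - 2x_2 = -1.
Solving simultaneously gives x_1 = 13/3, x_2 = 34/3.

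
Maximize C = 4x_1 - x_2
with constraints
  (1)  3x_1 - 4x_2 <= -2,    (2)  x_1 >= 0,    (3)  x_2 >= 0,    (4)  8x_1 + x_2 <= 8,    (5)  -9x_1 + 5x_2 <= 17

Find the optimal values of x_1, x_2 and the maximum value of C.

x_1 = 6/7, x_2 = 8/7, maximum C = 16/7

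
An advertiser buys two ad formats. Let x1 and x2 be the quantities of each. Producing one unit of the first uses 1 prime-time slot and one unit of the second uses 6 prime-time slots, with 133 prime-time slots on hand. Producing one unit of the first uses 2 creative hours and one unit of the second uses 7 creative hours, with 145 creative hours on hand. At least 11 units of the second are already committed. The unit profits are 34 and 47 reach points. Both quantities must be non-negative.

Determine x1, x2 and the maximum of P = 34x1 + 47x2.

Vertices and P = 34x1 + 47x2:
  (0, 145/7) → P = 6815/7
  (0, 11) → P = 517
  (34, 11) → P = 1673

The optimum lies where 2x1 + 7x2 = 145 and x2 = 11.
Solving simultaneously gives x1 = 34, x2 = 11.

x1 = 34, x2 = 11, maximum P = 1673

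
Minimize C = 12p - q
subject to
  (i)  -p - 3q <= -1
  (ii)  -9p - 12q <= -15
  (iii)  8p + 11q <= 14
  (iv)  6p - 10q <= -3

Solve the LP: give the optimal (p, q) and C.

Corner points and C = 12p - q:
  (-1, 2) → C = -14
  (19/27, 13/18) → C = 139/18
  (107/146, 54/73) → C = 588/73

p = -1, q = 2, minimum C = -14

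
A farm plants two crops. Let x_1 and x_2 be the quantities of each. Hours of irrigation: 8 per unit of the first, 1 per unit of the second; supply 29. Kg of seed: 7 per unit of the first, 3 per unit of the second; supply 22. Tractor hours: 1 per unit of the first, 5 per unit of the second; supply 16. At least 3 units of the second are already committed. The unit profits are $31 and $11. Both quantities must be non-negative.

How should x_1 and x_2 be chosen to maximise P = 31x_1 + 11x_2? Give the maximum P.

x_1 = 1, x_2 = 3, maximum P = 64

Corner points and P = 31x_1 + 11x_2:
  (0, 16/5) → P = 176/5
  (0, 3) → P = 33
  (1, 3) → P = 64

The optimum lies where x_1 + 5x_2 = 16 and x_2 = 3.
Solving simultaneously gives x_1 = 1, x_2 = 3.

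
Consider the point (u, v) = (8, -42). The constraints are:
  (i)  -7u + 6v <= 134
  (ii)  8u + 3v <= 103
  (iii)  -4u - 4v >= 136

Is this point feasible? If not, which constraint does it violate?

feasible

(i): -308 ≤ 134 ✓
(ii): -62 ≤ 103 ✓
(iii): 136 ≥ 136 ✓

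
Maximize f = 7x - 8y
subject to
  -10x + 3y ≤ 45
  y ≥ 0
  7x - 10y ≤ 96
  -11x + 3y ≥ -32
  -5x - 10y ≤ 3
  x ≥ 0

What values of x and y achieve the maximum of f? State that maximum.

x = 32/11, y = 0, maximum f = 224/11

Extreme points and f = 7x - 8y:
  (77, 815/3) → f = -4903/3
  (0, 15) → f = -120
  (32/11, 0) → f = 224/11
  (0, 0) → f = 0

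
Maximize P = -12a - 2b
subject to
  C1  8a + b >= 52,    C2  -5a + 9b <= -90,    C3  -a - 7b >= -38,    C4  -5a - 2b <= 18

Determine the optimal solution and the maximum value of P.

Vertices and P = -12a - 2b:
  (558/77, -460/77) → P = -5776/77
  (122/11, -404/11) → P = -656/11
  (243/11, 25/11) → P = -2966/11
The feasible region is unbounded (it extends along (7, -1), (2, -5)), but P strictly decreases along every unbounded feasible direction, so there is no improving ray and the maximum is attained at a vertex.

a = 122/11, b = -404/11, maximum P = -656/11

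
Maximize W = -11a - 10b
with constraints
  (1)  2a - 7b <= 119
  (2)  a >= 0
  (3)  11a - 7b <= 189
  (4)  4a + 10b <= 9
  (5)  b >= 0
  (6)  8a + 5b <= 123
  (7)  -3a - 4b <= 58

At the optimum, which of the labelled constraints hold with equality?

(2) and (5)

Extreme points and W = -11a - 10b:
  (0, 9/10) → W = -9
  (0, 0) → W = 0
  (9/4, 0) → W = -99/4

The maximum is at (0, 0). Substituting into each constraint, equality holds for (2) and (5); the remaining constraints have slack.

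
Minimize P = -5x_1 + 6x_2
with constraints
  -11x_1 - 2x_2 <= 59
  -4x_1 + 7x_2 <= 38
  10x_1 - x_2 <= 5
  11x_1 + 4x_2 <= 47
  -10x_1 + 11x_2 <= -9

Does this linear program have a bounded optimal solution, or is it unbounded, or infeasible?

bounded optimum

Vertices and P = -5x_1 + 6x_2:
  (-49/31, -645/31) → P = -3625/31
  (-631/141, -689/141) → P = -979/141
  (23/50, -2/5) → P = -47/10
The feasible region has finitely many vertices and no improving ray; the minimum is -3625/31 at (-49/31, -645/31).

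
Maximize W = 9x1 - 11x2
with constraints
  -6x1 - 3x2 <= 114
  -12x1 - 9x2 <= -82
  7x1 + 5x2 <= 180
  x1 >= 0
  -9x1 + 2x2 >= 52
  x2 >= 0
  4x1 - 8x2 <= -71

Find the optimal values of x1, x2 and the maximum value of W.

x1 = 0, x2 = 26, maximum W = -286

The binding constraints are x1 = 0 and -9x1 + 2x2 = 52.
Solving simultaneously gives x1 = 0, x2 = 26.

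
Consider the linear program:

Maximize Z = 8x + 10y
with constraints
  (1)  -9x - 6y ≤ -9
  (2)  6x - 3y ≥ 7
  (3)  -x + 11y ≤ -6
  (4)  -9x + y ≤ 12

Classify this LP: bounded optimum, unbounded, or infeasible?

From the feasible point (9/7, -3/7), moving in the direction (11, 1) keeps every constraint satisfied while Z increases without bound.

unbounded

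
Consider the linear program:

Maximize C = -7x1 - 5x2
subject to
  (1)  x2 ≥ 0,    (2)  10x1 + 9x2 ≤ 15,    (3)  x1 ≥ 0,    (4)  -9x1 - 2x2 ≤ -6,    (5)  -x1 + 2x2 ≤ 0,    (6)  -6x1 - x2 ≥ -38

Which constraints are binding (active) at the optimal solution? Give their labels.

(1) and (4)

Vertices and C = -7x1 - 5x2:
  (3/2, 0) → C = -21/2
  (2/3, 0) → C = -14/3
  (30/29, 15/29) → C = -285/29
  (3/5, 3/10) → C = -57/10

The maximum is at (2/3, 0). Substituting into each constraint, equality holds for (1) and (4); the remaining constraints have slack.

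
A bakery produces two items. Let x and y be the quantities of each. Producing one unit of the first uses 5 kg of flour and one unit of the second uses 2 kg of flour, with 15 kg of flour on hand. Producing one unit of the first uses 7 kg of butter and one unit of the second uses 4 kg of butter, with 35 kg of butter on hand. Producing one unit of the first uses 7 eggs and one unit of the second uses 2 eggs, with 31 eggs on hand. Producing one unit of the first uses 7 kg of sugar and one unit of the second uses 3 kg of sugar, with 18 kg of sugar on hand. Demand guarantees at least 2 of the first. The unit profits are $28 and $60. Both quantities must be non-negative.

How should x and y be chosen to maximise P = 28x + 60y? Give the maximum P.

x = 2, y = 4/3, maximum P = 136

Corner points and P = 28x + 60y:
  (18/7, 0) → P = 72
  (2, 0) → P = 56
  (2, 4/3) → P = 136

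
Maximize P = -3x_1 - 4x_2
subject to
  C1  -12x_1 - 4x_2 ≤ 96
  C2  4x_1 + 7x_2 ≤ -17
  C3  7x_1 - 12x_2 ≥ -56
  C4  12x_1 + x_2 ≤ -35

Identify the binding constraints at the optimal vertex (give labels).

Corner points and P = -3x_1 - 4x_2:
  (-8, 0) → P = 24
  (-11/9, -61/3) → P = 85
  (-596/97, 105/97) → P = 1368/97
  (-57/20, -4/5) → P = 47/4

The maximum is at (-11/9, -61/3). Substituting into each constraint, equality holds for C1 and C4; the remaining constraints have slack.

C1 and C4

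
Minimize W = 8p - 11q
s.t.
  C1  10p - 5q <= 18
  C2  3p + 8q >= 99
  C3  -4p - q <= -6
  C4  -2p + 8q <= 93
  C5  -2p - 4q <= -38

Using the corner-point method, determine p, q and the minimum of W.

p = 6/5, q = 477/40, minimum W = -4863/40

Feasible corners and W = 8p - 11q:
  (639/95, 936/95) → W = -5184/95
  (87/10, 69/5) → W = -411/5
  (6/5, 477/40) → W = -4863/40

The optimum lies where 3p + 8q = 99 and -2p + 8q = 93.
Solving simultaneously gives p = 6/5, q = 477/40.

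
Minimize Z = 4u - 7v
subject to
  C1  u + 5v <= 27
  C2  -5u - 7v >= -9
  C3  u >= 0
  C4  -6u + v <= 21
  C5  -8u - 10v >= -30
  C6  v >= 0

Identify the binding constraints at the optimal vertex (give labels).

C2 and C3

Vertices and Z = 4u - 7v:
  (0, 9/7) → Z = -9
  (9/5, 0) → Z = 36/5
  (0, 0) → Z = 0

The minimum is at (0, 9/7). Substituting into each constraint, equality holds for C2 and C3; the remaining constraints have slack.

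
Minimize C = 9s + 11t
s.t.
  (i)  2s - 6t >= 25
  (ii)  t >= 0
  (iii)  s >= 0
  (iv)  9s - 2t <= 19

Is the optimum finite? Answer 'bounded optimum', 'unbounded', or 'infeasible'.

The boundaries 2s - 6t = 25 and t = 0 meet at (25/2, 0), but that point violates 9s - 2t ≤ 19. Every candidate vertex is excluded by some other constraint, so the feasible region is empty.

infeasible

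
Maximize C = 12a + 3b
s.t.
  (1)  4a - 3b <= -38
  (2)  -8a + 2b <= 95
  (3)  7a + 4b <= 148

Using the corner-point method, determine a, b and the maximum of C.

Feasible corners and C = 12a + 3b:
  (-209/16, -19/4) → C = -171
  (292/37, 858/37) → C = 6078/37
  (-42/23, 1849/46) → C = 4539/46

The binding constraints are 4a - 3b = -38 and 7a + 4b = 148.
Solving simultaneously gives a = 292/37, b = 858/37.

a = 292/37, b = 858/37, maximum C = 6078/37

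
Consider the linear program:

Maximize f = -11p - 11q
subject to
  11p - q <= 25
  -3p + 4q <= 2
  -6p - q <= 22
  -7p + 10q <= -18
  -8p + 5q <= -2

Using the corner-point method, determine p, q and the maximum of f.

Corner points and f = -11p - 11q:
  (3/17, -392/17) → f = 4279/17
  (232/103, -23/103) → f = -2299/103
  (-54/19, -94/19) → f = 1628/19
  (-14/9, -26/9) → f = 440/9

The optimum lies where 11p - q = 25 and -6p - q = 22.
Solving simultaneously gives p = 3/17, q = -392/17.

p = 3/17, q = -392/17, maximum f = 4279/17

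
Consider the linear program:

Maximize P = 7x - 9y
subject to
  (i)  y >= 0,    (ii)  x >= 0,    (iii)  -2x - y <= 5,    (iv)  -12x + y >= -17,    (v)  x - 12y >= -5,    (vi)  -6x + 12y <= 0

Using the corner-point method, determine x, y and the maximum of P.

Vertices and P = 7x - 9y:
  (0, 0) → P = 0
  (17/12, 0) → P = 119/12
  (19/13, 7/13) → P = 70/13
  (1, 1/2) → P = 5/2

x = 17/12, y = 0, maximum P = 119/12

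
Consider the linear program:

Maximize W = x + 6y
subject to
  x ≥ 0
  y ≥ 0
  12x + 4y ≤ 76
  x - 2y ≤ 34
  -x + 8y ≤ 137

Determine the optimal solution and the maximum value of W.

x = 3/5, y = 86/5, maximum W = 519/5

Vertices and W = x + 6y:
  (0, 0) → W = 0
  (0, 137/8) → W = 411/4
  (19/3, 0) → W = 19/3
  (3/5, 86/5) → W = 519/5

The binding constraints are 12x + 4y = 76 and -x + 8y = 137.
Solving simultaneously gives x = 3/5, y = 86/5.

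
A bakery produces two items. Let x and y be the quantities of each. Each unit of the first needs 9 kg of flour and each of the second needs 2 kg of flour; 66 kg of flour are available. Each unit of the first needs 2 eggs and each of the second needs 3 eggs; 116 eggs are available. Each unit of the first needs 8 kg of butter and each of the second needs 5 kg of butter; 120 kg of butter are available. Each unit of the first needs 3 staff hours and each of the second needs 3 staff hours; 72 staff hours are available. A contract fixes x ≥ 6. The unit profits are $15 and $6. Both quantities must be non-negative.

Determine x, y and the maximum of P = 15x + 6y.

x = 6, y = 6, maximum P = 126

Corner points and P = 15x + 6y:
  (22/3, 0) → P = 110
  (6, 0) → P = 90
  (6, 6) → P = 126

At the optimal vertex, 9x + 2y = 66 and x = 6.
Solving simultaneously gives x = 6, y = 6.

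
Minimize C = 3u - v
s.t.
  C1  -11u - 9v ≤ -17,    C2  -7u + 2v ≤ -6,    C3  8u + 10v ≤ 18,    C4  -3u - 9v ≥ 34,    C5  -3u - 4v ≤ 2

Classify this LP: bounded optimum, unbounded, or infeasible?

bounded optimum

Extreme points and C = 3u - v:
  (251/21, -163/21) → C = 916/21
  (46, -35) → C = 173
  (118/15, -32/5) → C = 30
The feasible region has finitely many vertices and no improving ray; the minimum is 30 at (118/15, -32/5).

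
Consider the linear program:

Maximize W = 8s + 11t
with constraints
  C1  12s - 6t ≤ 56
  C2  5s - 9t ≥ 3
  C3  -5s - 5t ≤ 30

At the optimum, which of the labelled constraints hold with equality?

C1 and C2

Vertices and W = 8s + 11t:
  (81/13, 122/39) → W = 3286/39
  (10/9, -64/9) → W = -208/3
  (-51/14, -33/14) → W = -771/14

The maximum is at (81/13, 122/39). Substituting into each constraint, equality holds for C1 and C2; the remaining constraints have slack.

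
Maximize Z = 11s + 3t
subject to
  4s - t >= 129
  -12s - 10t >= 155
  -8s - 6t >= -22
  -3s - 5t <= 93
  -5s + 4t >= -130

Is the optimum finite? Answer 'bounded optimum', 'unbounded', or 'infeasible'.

The boundaries -12s - 10t = 155 and -3s - 5t = 93 meet at (31/6, -217/10), but that point violates 4s - t ≥ 129. Every candidate vertex is excluded by some other constraint, so the feasible region is empty.

infeasible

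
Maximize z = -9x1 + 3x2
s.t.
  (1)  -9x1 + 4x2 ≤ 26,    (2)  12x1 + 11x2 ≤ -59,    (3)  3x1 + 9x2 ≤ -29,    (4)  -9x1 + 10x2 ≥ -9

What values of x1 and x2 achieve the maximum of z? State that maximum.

x1 = -148/27, x2 = -35/6, maximum z = 191/6

Vertices and z = -9x1 + 3x2:
  (-350/93, -61/31) → z = 867/31
  (-148/27, -35/6) → z = 191/6
  (-212/75, -57/25) → z = 93/5
  (-491/219, -213/73) → z = 834/73

The optimum lies where -9x1 + 4x2 = 26 and -9x1 + 10x2 = -9.
Solving simultaneously gives x1 = -148/27, x2 = -35/6.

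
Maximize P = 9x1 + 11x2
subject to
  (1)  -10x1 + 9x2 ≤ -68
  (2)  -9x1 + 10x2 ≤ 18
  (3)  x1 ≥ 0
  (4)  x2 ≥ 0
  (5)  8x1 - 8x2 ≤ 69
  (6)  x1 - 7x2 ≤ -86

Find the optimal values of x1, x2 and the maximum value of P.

Feasible corners and P = 9x1 + 11x2:
  (842/19, 792/19) → P = 16290/19
  (1250/61, 928/61) → P = 21458/61
  (417/4, 765/8) → P = 15921/8
  (1171/48, 757/48) → P = 9433/24

The optimum lies where -9x1 + 10x2 = 18 and 8x1 - 8x2 = 69.
Solving simultaneously gives x1 = 417/4, x2 = 765/8.

x1 = 417/4, x2 = 765/8, maximum P = 15921/8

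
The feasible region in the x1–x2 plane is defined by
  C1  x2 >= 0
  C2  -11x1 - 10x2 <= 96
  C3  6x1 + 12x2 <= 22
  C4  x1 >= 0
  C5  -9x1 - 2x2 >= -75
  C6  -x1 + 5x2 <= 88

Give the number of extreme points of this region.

Intersecting each pair of boundary lines and keeping only the points that satisfy every inequality leaves:
  (11/3, 0)
  (0, 0)
  (0, 11/6)

3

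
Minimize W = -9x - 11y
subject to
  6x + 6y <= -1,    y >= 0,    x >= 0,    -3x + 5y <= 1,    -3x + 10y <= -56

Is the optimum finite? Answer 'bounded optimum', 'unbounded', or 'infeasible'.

infeasible

The boundaries 6x + 6y = -1 and -3x + 10y = -56 meet at (163/39, -113/26), but that point violates y ≥ 0. Every candidate vertex is excluded by some other constraint, so the feasible region is empty.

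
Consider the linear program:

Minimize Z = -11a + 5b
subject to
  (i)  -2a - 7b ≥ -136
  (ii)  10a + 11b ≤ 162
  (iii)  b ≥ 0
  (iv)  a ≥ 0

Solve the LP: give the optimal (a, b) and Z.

Vertices and Z = -11a + 5b:
  (81/5, 0) → Z = -891/5
  (0, 162/11) → Z = 810/11
  (0, 0) → Z = 0

At the optimal vertex, 10a + 11b = 162 and b = 0.
Solving simultaneously gives a = 81/5, b = 0.

a = 81/5, b = 0, minimum Z = -891/5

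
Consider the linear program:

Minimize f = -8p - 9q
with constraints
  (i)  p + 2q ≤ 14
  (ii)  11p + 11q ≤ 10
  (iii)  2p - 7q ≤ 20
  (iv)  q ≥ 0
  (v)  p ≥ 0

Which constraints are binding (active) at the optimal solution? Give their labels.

Extreme points and f = -8p - 9q:
  (10/11, 0) → f = -80/11
  (0, 10/11) → f = -90/11
  (0, 0) → f = 0

The minimum is at (0, 10/11). Substituting into each constraint, equality holds for (ii) and (v); the remaining constraints have slack.

(ii) and (v)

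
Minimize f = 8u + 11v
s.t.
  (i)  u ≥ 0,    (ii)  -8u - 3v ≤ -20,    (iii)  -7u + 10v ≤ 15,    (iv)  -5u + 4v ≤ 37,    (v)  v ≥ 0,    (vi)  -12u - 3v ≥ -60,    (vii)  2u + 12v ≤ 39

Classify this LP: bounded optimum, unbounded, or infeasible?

bounded optimum

Vertices and f = 8u + 11v:
  (155/101, 260/101) → f = 4100/101
  (5/2, 0) → f = 20
  (105/52, 303/104) → f = 5013/104
  (5, 0) → f = 40
  (201/46, 58/23) → f = 1442/23
The feasible region has finitely many vertices and no improving ray; the minimum is 20 at (5/2, 0).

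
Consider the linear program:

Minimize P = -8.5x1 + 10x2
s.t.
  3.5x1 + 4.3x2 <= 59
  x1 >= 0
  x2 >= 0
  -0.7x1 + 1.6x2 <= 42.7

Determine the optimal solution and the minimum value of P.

Extreme points and P = -8.5x1 + 10x2:
  (0, 590/43) → P = 5900/43
  (118/7, 0) → P = -1003/7
  (0, 0) → P = 0

x1 = 118/7, x2 = 0, minimum P = -1003/7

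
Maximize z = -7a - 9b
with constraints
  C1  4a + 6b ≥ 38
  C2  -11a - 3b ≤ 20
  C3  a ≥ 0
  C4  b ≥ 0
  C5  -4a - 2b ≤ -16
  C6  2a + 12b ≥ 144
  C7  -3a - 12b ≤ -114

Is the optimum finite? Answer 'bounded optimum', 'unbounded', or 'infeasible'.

bounded optimum

Feasible corners and z = -7a - 9b:
  (0, 12) → z = -108
  (72, 0) → z = -504
The feasible region has finitely many vertices and no improving ray; the maximum is -108 at (0, 12).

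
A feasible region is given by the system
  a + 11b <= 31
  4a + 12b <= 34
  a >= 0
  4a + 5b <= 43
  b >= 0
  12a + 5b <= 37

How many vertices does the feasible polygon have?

5

Pairwise boundary intersections that survive every other constraint:
  (1/16, 45/16)
  (0, 31/11)
  (137/62, 65/31)
  (0, 0)
  (37/12, 0)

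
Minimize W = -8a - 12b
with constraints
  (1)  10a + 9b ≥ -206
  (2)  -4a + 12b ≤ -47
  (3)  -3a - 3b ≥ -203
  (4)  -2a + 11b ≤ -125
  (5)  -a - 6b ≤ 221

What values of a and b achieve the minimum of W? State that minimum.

a = 2608/39, b = 31/39, minimum W = -21236/39

Extreme points and W = -8a - 12b:
  (-1141/128, -831/64) → W = 1817/8
  (251/17, -668/17) → W = 6008/17
  (2608/39, 31/39) → W = -21236/39
  (627/5, -866/15) → W = -1552/5

The optimum lies where -3a - 3b = -203 and -2a + 11b = -125.
Solving simultaneously gives a = 2608/39, b = 31/39.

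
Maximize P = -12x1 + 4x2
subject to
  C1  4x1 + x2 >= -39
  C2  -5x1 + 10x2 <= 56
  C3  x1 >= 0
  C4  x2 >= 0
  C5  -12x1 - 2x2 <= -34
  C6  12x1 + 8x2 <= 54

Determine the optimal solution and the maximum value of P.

x1 = 41/18, x2 = 10/3, maximum P = -14

Extreme points and P = -12x1 + 4x2:
  (17/6, 0) → P = -34
  (9/2, 0) → P = -54
  (41/18, 10/3) → P = -14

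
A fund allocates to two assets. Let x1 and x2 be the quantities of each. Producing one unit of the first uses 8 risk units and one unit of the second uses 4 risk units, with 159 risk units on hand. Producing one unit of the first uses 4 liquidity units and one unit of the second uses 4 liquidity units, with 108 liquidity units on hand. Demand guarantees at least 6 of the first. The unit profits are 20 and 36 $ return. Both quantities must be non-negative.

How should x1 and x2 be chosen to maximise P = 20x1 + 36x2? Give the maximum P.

x1 = 6, x2 = 21, maximum P = 876

Vertices and P = 20x1 + 36x2:
  (159/8, 0) → P = 795/2
  (6, 0) → P = 120
  (51/4, 57/4) → P = 768
  (6, 21) → P = 876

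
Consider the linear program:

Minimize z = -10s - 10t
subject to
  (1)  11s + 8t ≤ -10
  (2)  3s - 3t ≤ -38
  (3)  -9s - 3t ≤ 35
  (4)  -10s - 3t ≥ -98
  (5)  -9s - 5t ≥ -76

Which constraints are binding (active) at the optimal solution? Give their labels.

(1) and (3)

Corner points and z = -10s - 10t:
  (-334/57, 388/57) → z = -180/19
  (-250/39, 295/39) → z = -150/13
  (-73/12, 79/12) → z = -5

The minimum is at (-250/39, 295/39). Substituting into each constraint, equality holds for (1) and (3); the remaining constraints have slack.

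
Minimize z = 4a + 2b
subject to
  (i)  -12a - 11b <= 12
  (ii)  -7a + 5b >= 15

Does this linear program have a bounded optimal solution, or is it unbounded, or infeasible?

From the feasible point (-225/137, 96/137), moving in the direction (-11, 12) keeps every constraint satisfied while z decreases without bound.

unbounded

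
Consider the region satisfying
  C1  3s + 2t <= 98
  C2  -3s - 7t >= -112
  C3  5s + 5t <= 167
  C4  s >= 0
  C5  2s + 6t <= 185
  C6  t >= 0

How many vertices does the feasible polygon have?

Pairwise boundary intersections that survive every other constraint:
  (156/5, 11/5)
  (98/3, 0)
  (609/20, 59/20)
  (0, 16)
  (0, 0)

5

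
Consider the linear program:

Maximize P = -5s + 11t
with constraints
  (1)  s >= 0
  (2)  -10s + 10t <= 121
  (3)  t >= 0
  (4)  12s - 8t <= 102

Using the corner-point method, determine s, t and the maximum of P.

s = 497/10, t = 309/5, maximum P = 4313/10

Feasible corners and P = -5s + 11t:
  (0, 121/10) → P = 1331/10
  (0, 0) → P = 0
  (497/10, 309/5) → P = 4313/10
  (17/2, 0) → P = -85/2

At the optimal vertex, -10s + 10t = 121 and 12s - 8t = 102.
Solving simultaneously gives s = 497/10, t = 309/5.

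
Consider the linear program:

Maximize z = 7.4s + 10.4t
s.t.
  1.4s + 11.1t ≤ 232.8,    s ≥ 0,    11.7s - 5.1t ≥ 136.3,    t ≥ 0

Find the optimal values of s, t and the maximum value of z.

s = 1164/7, t = 0, maximum z = 43068/35

Corner points and z = 7.4s + 10.4t:
  (90007/4567, 253294/13701) → z = 4632413/13701
  (1164/7, 0) → z = 43068/35
  (1363/117, 0) → z = 50431/585

At the optimal vertex, 1.4s + 11.1t = 232.8 and t = 0.
Solving simultaneously gives s = 1164/7, t = 0.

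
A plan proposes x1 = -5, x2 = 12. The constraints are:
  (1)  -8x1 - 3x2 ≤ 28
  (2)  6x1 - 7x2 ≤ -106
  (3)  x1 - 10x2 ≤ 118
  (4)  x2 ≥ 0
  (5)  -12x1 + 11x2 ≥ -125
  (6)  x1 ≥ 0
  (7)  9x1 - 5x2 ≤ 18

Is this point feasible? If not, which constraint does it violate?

not feasible — violates (6)

Constraint (6): x1 = -5, which is not ≥ 0. All other constraints are satisfied.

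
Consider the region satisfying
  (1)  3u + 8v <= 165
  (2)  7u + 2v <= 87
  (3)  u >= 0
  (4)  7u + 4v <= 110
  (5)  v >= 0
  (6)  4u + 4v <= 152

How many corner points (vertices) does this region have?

Of the 15 pairwise boundary intersections, those satisfying every inequality are:
  (0, 165/8)
  (5, 75/4)
  (64/7, 23/2)
  (87/7, 0)
  (0, 0)

5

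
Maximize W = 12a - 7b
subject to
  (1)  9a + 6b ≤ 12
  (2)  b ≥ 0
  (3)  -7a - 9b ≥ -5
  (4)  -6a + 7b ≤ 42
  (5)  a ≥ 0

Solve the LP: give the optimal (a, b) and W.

Vertices and W = 12a - 7b:
  (5/7, 0) → W = 60/7
  (0, 0) → W = 0
  (0, 5/9) → W = -35/9

a = 5/7, b = 0, maximum W = 60/7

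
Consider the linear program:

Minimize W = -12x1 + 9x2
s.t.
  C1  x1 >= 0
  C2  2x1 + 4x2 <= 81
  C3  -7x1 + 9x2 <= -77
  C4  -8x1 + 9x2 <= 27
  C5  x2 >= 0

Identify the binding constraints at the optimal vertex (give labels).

Vertices and W = -12x1 + 9x2:
  (1037/46, 413/46) → W = -8727/46
  (81/2, 0) → W = -486
  (11, 0) → W = -132

The minimum is at (81/2, 0). Substituting into each constraint, equality holds for C2 and C5; the remaining constraints have slack.

C2 and C5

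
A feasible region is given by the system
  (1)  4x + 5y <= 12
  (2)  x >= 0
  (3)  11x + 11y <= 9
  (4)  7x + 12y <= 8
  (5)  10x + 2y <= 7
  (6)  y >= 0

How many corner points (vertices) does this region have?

5

Pairwise boundary intersections that survive every other constraint:
  (0, 2/3)
  (0, 0)
  (4/11, 5/11)
  (59/88, 13/88)
  (7/10, 0)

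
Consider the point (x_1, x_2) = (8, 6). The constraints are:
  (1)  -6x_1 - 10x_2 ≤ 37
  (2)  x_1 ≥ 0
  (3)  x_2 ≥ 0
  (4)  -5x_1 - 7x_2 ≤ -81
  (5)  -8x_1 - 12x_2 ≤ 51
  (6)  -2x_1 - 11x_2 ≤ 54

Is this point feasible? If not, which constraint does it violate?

feasible

(1): -108 ≤ 37 ✓
(2): 8 ≥ 0 ✓
(3): 6 ≥ 0 ✓
(4): -82 ≤ -81 ✓
(5): -136 ≤ 51 ✓
(6): -82 ≤ 54 ✓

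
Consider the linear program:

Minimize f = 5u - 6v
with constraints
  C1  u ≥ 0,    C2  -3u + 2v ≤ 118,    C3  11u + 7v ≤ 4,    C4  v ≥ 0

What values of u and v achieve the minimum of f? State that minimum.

u = 0, v = 4/7, minimum f = -24/7

Vertices and f = 5u - 6v:
  (0, 4/7) → f = -24/7
  (0, 0) → f = 0
  (4/11, 0) → f = 20/11

The optimum lies where u = 0 and 11u + 7v = 4.
Solving simultaneously gives u = 0, v = 4/7.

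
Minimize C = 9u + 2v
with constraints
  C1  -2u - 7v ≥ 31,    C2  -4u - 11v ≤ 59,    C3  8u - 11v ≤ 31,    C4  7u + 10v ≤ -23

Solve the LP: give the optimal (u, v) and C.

u = -12, v = -1, minimum C = -110

Corner points and C = 9u + 2v:
  (-12, -1) → C = -110
  (-62/39, -155/39) → C = -868/39
  (-7/3, -149/33) → C = -991/33

The binding constraints are -2u - 7v = 31 and -4u - 11v = 59.
Solving simultaneously gives u = -12, v = -1.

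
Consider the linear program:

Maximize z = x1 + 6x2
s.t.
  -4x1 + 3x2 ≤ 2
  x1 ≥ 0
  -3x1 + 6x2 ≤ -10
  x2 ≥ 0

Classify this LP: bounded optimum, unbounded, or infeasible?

unbounded

From the feasible point (10/3, 0), moving in the direction (1, 0) keeps every constraint satisfied while z increases without bound.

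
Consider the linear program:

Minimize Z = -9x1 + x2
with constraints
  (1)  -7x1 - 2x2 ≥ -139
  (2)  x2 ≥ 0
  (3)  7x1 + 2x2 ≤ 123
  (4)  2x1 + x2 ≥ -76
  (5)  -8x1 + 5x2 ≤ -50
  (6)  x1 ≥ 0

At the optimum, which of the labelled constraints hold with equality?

Feasible corners and Z = -9x1 + x2:
  (123/7, 0) → Z = -1107/7
  (25/4, 0) → Z = -225/4
  (715/51, 634/51) → Z = -5801/51

The minimum is at (123/7, 0). Substituting into each constraint, equality holds for (2) and (3); the remaining constraints have slack.

(2) and (3)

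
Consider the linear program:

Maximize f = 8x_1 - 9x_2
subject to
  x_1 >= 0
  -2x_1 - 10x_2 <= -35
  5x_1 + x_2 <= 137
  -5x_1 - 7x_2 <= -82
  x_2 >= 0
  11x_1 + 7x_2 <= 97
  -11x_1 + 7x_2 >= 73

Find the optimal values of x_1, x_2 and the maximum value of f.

Extreme points and f = 8x_1 - 9x_2:
  (0, 82/7) → f = -738/7
  (0, 97/7) → f = -873/7
  (9/16, 181/16) → f = -1557/16
  (12/11, 85/7) → f = -7743/77

x_1 = 9/16, x_2 = 181/16, maximum f = -1557/16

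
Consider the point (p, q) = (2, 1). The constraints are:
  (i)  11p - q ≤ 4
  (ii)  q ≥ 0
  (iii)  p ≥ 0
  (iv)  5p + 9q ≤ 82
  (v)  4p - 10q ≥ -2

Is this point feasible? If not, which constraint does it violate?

Constraint (i): 11p - q = 21, which is not ≤ 4. All other constraints are satisfied.

not feasible — violates (i)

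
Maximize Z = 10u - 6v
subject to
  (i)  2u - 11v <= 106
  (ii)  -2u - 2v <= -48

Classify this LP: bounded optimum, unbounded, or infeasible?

unbounded

From the feasible point (370/13, -58/13), moving in the direction (11, 2) keeps every constraint satisfied while Z increases without bound.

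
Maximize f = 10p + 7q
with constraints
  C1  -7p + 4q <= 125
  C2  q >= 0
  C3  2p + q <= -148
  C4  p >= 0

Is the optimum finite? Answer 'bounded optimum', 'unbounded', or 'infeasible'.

The boundaries -7p + 4q = 125 and p = 0 meet at (0, 125/4), but that point violates 2p + q ≤ -148. Every candidate vertex is excluded by some other constraint, so the feasible region is empty.

infeasible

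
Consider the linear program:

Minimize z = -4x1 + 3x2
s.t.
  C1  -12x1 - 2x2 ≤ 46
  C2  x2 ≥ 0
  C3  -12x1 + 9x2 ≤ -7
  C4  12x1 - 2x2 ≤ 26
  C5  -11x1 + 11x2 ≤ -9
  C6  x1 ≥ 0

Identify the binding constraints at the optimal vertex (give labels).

Extreme points and z = -4x1 + 3x2:
  (13/6, 0) → z = -26/3
  (9/11, 0) → z = -36/11
  (134/55, 89/55) → z = -269/55

The minimum is at (13/6, 0). Substituting into each constraint, equality holds for C2 and C4; the remaining constraints have slack.

C2 and C4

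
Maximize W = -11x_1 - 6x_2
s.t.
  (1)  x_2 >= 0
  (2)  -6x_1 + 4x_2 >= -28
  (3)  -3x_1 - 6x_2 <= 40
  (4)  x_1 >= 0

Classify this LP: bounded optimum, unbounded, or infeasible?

Corner points and W = -11x_1 - 6x_2:
  (14/3, 0) → W = -154/3
  (0, 0) → W = 0
The feasible region has finitely many vertices and no improving ray; the maximum is 0 at (0, 0).

bounded optimum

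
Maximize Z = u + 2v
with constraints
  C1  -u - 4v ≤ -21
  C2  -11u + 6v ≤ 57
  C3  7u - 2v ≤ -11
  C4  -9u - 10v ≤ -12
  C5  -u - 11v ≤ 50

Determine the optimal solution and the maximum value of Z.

Feasible corners and Z = u + 2v:
  (-51/25, 144/25) → Z = 237/25
  (-1/15, 79/15) → Z = 157/15
  (12/5, 139/10) → Z = 151/5

u = 12/5, v = 139/10, maximum Z = 151/5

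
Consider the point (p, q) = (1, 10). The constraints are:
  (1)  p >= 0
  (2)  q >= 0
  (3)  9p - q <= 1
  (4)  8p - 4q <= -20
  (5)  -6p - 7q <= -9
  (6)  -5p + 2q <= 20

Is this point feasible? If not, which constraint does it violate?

feasible

(1): 1 ≥ 0 ✓
(2): 10 ≥ 0 ✓
(3): -1 ≤ 1 ✓
(4): -32 ≤ -20 ✓
(5): -76 ≤ -9 ✓
(6): 15 ≤ 20 ✓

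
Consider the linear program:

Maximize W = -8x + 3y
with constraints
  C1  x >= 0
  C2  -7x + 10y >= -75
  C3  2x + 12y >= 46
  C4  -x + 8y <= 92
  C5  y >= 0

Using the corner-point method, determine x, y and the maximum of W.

x = 0, y = 23/2, maximum W = 69/2

The optimum lies where x = 0 and -x + 8y = 92.
Solving simultaneously gives x = 0, y = 23/2.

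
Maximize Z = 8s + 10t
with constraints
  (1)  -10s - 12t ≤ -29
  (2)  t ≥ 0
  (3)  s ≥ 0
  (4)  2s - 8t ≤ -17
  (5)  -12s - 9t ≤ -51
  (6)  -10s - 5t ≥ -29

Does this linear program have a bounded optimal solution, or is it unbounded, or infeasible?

bounded optimum

Extreme points and Z = 8s + 10t:
  (0, 17/3) → Z = 170/3
  (0, 29/5) → Z = 58
  (1/5, 27/5) → Z = 278/5
The feasible region has finitely many vertices and no improving ray; the maximum is 58 at (0, 29/5).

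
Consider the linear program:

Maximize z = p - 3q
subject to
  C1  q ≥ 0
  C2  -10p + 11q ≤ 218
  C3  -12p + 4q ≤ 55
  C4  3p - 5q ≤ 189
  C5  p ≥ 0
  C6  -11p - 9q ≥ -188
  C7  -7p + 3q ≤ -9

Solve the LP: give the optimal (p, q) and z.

The optimum lies where q = 0 and -11p - 9q = -188.
Solving simultaneously gives p = 188/11, q = 0.

p = 188/11, q = 0, maximum z = 188/11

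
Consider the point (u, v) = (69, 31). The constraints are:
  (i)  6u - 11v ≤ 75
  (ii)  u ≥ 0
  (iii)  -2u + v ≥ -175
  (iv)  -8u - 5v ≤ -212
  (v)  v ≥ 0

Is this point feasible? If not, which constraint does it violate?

feasible

(i): 73 ≤ 75 ✓
(ii): 69 ≥ 0 ✓
(iii): -107 ≥ -175 ✓
(iv): -707 ≤ -212 ✓
(v): 31 ≥ 0 ✓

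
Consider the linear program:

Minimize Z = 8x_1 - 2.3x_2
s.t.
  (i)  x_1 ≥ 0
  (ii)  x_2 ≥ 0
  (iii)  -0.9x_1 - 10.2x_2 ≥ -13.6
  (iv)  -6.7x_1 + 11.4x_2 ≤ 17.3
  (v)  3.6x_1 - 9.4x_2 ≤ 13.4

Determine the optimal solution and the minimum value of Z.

Extreme points and Z = 8x_1 - 2.3x_2:
  (0, 0) → Z = 0
  (0, 4/3) → Z = -46/15
  (67/18, 0) → Z = 268/9
  (13226/2259, 205/251) → Z = 203129/4518

x_1 = 0, x_2 = 4/3, minimum Z = -46/15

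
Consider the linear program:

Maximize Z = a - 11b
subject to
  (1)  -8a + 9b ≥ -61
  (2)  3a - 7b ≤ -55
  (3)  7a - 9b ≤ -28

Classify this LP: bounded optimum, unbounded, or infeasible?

From the feasible point (89, 217/3), moving in the direction (-7, -3) keeps every constraint satisfied while Z increases without bound.

unbounded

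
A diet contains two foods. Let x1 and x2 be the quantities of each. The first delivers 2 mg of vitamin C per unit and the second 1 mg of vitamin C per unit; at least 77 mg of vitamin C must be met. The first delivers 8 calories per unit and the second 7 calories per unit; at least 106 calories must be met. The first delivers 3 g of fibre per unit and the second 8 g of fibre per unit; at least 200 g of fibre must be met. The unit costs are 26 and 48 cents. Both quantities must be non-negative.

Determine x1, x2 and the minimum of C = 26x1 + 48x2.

x1 = 32, x2 = 13, minimum C = 1456

Feasible corners and C = 26x1 + 48x2:
  (0, 77) → C = 3696
  (200/3, 0) → C = 5200/3
  (32, 13) → C = 1456
The feasible region is unbounded (it extends along (0, 1), (1, 0)), but C strictly increases along every unbounded feasible direction, so there is no improving ray and the minimum is attained at a vertex.

At the optimal vertex, 2x1 + x2 = 77 and 3x1 + 8x2 = 200.
Solving simultaneously gives x1 = 32, x2 = 13.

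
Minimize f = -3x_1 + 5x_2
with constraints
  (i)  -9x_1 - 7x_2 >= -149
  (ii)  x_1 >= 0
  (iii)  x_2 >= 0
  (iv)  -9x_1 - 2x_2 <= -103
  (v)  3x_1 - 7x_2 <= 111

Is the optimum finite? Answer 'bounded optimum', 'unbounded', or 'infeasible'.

bounded optimum

Corner points and f = -3x_1 + 5x_2:
  (149/9, 0) → f = -149/3
  (47/5, 46/5) → f = 89/5
  (103/9, 0) → f = -103/3
The feasible region has finitely many vertices and no improving ray; the minimum is -149/3 at (149/9, 0).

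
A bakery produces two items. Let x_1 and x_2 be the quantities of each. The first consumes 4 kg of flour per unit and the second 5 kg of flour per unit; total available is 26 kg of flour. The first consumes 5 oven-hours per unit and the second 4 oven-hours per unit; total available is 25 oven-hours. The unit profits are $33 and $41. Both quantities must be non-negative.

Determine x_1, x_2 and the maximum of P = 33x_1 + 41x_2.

Extreme points and P = 33x_1 + 41x_2:
  (0, 0) → P = 0
  (0, 26/5) → P = 1066/5
  (5, 0) → P = 165
  (7/3, 10/3) → P = 641/3

The optimum lies where 4x_1 + 5x_2 = 26 and 5x_1 + 4x_2 = 25.
Solving simultaneously gives x_1 = 7/3, x_2 = 10/3.

x_1 = 7/3, x_2 = 10/3, maximum P = 641/3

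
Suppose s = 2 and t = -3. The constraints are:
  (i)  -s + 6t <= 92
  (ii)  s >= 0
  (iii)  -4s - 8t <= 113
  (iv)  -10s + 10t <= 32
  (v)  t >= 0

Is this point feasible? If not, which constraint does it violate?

not feasible — violates (v)

Constraint (v): t = -3, which is not ≥ 0. All other constraints are satisfied.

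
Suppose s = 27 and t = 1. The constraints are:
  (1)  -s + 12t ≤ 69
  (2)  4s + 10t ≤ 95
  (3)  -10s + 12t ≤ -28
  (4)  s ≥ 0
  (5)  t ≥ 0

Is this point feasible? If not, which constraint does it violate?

Constraint (2): 4s + 10t = 118, which is not ≤ 95. All other constraints are satisfied.

not feasible — violates (2)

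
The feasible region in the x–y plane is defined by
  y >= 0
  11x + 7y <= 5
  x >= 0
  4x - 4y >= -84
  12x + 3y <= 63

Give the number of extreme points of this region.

Pairwise boundary intersections that survive every other constraint:
  (5/11, 0)
  (0, 0)
  (0, 5/7)

3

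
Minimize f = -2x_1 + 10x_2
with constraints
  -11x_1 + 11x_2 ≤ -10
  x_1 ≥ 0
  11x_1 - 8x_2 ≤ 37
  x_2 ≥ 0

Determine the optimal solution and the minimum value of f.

Corner points and f = -2x_1 + 10x_2:
  (109/11, 9) → f = 772/11
  (10/11, 0) → f = -20/11
  (37/11, 0) → f = -74/11

At the optimal vertex, 11x_1 - 8x_2 = 37 and x_2 = 0.
Solving simultaneously gives x_1 = 37/11, x_2 = 0.

x_1 = 37/11, x_2 = 0, minimum f = -74/11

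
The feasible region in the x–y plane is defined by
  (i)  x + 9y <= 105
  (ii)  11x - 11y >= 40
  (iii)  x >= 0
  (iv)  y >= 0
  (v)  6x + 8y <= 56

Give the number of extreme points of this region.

Of the 10 pairwise boundary intersections, those satisfying every inequality are:
  (40/11, 0)
  (468/77, 188/77)
  (28/3, 0)

3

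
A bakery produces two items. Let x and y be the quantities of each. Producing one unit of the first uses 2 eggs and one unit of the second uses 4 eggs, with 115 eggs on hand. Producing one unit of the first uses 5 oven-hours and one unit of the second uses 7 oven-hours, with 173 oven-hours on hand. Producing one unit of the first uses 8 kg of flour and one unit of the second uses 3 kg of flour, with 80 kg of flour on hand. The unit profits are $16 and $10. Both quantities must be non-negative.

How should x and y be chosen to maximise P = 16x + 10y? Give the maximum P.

Extreme points and P = 16x + 10y:
  (0, 0) → P = 0
  (0, 173/7) → P = 1730/7
  (10, 0) → P = 160
  (1, 24) → P = 256

x = 1, y = 24, maximum P = 256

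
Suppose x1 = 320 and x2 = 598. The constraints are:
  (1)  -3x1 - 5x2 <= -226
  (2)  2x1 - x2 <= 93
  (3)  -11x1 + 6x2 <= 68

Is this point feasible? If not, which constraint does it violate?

(1): -3950 ≤ -226 ✓
(2): 42 ≤ 93 ✓
(3): 68 ≤ 68 ✓

feasible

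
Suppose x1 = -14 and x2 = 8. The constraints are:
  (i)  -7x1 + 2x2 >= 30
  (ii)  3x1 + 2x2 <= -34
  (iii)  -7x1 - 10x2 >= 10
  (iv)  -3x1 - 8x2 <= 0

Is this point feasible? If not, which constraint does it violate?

not feasible — violates (ii)

Constraint (ii): 3x1 + 2x2 = -26, which is not ≤ -34. All other constraints are satisfied.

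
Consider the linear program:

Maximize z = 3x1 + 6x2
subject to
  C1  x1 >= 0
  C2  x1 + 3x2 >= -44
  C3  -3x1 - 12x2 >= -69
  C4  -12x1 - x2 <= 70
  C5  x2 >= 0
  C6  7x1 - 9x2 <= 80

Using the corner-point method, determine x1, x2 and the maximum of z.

Feasible corners and z = 3x1 + 6x2:
  (0, 23/4) → z = 69/2
  (0, 0) → z = 0
  (527/37, 81/37) → z = 2067/37
  (80/7, 0) → z = 240/7

The binding constraints are -3x1 - 12x2 = -69 and 7x1 - 9x2 = 80.
Solving simultaneously gives x1 = 527/37, x2 = 81/37.

x1 = 527/37, x2 = 81/37, maximum z = 2067/37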